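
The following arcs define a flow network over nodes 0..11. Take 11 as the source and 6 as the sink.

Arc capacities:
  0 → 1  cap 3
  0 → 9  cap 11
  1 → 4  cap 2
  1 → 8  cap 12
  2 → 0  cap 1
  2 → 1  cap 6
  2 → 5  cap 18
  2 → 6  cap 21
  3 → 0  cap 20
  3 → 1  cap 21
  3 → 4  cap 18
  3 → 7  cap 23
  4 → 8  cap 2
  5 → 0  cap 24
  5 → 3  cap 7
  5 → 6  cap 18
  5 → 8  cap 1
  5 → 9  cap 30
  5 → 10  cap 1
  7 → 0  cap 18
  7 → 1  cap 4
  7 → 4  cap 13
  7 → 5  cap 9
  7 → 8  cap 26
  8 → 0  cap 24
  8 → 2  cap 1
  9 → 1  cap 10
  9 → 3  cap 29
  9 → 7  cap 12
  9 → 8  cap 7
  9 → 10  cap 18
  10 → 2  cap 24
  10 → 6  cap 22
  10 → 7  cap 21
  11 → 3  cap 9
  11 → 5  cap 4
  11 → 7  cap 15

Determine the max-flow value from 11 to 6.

augment #1: 11→5→6 bottleneck 4, total now 4
augment #2: 11→7→5→6 bottleneck 9, total now 13
augment #3: 11→7→8→2→6 bottleneck 1, total now 14
augment #4: 11→3→0→9→10→6 bottleneck 9, total now 23
augment #5: 11→7→0→9→10→6 bottleneck 2, total now 25

Maximum flow value: 25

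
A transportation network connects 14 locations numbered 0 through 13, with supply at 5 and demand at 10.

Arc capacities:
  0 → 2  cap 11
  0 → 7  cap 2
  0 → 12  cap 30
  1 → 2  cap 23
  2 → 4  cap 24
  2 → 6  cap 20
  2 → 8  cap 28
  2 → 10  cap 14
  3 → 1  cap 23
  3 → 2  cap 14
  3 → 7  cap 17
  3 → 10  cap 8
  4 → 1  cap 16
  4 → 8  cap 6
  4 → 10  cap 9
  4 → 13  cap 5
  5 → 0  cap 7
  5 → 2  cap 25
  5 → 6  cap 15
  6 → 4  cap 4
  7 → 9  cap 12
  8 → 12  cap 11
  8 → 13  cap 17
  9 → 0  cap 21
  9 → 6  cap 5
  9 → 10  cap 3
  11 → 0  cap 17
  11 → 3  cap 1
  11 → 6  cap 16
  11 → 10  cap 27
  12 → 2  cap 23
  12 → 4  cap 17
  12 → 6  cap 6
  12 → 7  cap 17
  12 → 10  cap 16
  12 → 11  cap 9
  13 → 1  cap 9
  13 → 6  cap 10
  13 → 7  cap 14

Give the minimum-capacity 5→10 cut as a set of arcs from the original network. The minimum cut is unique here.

Min-cut arcs: {(5,0), (5,2), (6,4)} (total capacity 36)

augment #1: 5→2→10 push 14
augment #2: 5→0→12→10 push 7
augment #3: 5→2→4→10 push 9
augment #4: 5→2→8→12→10 push 2
augment #5: 5→6→4→8→12→10 push 4
max flow = 36; residual-reachable set from 5 gives S-side
cut edges (S→T): {(5,0), (5,2), (6,4)} total cap 36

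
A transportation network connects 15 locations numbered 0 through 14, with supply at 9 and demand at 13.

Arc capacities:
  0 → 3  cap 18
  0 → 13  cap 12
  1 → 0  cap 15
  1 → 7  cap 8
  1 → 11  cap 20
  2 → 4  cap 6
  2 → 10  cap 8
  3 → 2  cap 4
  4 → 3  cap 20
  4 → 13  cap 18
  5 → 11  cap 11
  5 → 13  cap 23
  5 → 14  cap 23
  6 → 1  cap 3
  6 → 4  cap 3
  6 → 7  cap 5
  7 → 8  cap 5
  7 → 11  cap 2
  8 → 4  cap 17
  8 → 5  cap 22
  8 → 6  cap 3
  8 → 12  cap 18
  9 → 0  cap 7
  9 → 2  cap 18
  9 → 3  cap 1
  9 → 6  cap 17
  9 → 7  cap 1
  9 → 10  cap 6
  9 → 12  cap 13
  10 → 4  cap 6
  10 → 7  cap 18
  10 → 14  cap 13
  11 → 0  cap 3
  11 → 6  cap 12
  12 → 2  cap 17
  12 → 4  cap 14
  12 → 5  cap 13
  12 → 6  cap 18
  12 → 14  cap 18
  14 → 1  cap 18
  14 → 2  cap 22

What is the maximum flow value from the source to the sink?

augment #1: 9→0→13 bottleneck 7, total now 7
augment #2: 9→2→4→13 bottleneck 6, total now 13
augment #3: 9→6→4→13 bottleneck 3, total now 16
augment #4: 9→10→4→13 bottleneck 6, total now 22
augment #5: 9→12→4→13 bottleneck 3, total now 25
augment #6: 9→12→5→13 bottleneck 10, total now 35
augment #7: 9→6→1→0→13 bottleneck 3, total now 38
augment #8: 9→7→8→5→13 bottleneck 1, total now 39
augment #9: 9→6→7→8→5→13 bottleneck 4, total now 43
augment #10: 9→6→7→11→0→13 bottleneck 1, total now 44
augment #11: 9→2→10→7→11→0→13 bottleneck 1, total now 45

Maximum flow value: 45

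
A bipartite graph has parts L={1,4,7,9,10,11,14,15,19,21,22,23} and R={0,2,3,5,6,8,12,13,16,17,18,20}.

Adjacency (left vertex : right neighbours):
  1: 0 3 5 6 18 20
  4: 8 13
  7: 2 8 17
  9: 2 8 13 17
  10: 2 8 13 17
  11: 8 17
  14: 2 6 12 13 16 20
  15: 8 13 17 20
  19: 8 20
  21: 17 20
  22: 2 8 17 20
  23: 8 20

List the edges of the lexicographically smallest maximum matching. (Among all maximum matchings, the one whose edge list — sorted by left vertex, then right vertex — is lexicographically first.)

Lex-smallest maximum matching: {(1,0), (4,8), (7,2), (9,13), (10,17), (14,6), (15,20)}

|M| = 7 (so the lex-smallest maximum matching has 7 edges)
process left vertices in ascending order; for each, take the smallest-labelled available neighbour that still permits 7 edges overall, or leave it unmatched if none does
lex-smallest matching: {1-0, 4-8, 7-2, 9-13, 10-17, 14-6, 15-20}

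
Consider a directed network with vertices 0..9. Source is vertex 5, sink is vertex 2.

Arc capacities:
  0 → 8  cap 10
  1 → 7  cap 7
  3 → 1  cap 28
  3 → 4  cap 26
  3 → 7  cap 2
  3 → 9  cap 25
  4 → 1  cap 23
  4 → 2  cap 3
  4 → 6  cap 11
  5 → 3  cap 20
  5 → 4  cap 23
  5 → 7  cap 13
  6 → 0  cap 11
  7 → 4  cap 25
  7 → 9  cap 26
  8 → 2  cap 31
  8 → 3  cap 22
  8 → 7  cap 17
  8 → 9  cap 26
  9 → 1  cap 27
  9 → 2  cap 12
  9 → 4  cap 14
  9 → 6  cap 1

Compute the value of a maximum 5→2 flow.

Maximum flow value: 25

augment #1: 5→4→2 bottleneck 3, total now 3
augment #2: 5→3→9→2 bottleneck 12, total now 15
augment #3: 5→4→6→0→8→2 bottleneck 10, total now 25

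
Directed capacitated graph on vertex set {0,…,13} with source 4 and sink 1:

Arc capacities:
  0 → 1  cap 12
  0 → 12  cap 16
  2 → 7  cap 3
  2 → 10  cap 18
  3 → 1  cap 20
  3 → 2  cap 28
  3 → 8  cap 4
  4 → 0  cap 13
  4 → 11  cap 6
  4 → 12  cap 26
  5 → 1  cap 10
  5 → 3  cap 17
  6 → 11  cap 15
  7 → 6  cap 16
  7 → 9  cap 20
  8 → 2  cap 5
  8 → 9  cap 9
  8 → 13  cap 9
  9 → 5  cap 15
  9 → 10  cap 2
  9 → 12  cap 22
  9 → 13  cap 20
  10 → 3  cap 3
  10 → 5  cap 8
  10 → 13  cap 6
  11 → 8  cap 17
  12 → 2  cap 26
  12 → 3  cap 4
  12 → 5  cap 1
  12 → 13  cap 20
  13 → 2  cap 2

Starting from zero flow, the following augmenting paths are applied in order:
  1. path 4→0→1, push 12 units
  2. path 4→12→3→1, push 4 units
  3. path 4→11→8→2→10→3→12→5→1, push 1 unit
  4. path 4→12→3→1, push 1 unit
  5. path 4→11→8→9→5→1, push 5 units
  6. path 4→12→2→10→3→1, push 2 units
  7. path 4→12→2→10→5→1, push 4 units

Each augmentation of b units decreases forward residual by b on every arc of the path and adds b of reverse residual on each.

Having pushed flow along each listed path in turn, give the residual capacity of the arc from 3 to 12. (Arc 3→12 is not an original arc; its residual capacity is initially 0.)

after path 1 (4→0→1, push 12): res(3,12)=0
after path 2 (4→12→3→1, push 4): res(3,12)=4
after path 3 (4→11→8→2→10→3→12→5→1, push 1): res(3,12)=3
after path 4 (4→12→3→1, push 1): res(3,12)=4
after path 5 (4→11→8→9→5→1, push 5): res(3,12)=4
after path 6 (4→12→2→10→3→1, push 2): res(3,12)=4
after path 7 (4→12→2→10→5→1, push 4): res(3,12)=4

Residual capacity of (3,12): 4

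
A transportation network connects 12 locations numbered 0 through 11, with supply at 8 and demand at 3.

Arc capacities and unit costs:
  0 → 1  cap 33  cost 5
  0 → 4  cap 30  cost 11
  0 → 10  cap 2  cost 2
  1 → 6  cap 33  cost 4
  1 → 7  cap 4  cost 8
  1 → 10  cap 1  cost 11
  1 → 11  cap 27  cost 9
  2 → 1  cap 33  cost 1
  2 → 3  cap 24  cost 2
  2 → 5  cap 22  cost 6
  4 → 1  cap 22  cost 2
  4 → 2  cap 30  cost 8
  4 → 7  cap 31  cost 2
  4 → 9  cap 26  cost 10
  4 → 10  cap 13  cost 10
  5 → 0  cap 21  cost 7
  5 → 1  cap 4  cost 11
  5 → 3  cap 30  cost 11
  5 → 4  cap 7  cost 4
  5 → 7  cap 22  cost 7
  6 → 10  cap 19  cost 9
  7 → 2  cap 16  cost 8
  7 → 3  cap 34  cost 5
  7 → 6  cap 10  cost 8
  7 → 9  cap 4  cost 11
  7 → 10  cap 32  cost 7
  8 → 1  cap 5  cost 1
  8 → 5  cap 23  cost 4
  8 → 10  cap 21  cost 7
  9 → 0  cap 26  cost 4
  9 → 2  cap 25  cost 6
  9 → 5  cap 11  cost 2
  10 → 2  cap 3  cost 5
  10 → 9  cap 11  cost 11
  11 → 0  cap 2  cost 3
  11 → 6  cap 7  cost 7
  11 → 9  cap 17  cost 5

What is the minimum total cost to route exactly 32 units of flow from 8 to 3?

shortest-cost path #1: 8→10→2→3 push 3 @ unit cost 14 (adds 42)
shortest-cost path #2: 8→1→7→3 push 4 @ unit cost 14 (adds 56)
shortest-cost path #3: 8→5→3 push 23 @ unit cost 15 (adds 345)
shortest-cost path #4: 8→1→11→9→2→3 push 1 @ unit cost 23 (adds 23)
shortest-cost path #5: 8→10→9→2→3 push 1 @ unit cost 26 (adds 26)
total cost = 492

Minimum cost for 32 units: 492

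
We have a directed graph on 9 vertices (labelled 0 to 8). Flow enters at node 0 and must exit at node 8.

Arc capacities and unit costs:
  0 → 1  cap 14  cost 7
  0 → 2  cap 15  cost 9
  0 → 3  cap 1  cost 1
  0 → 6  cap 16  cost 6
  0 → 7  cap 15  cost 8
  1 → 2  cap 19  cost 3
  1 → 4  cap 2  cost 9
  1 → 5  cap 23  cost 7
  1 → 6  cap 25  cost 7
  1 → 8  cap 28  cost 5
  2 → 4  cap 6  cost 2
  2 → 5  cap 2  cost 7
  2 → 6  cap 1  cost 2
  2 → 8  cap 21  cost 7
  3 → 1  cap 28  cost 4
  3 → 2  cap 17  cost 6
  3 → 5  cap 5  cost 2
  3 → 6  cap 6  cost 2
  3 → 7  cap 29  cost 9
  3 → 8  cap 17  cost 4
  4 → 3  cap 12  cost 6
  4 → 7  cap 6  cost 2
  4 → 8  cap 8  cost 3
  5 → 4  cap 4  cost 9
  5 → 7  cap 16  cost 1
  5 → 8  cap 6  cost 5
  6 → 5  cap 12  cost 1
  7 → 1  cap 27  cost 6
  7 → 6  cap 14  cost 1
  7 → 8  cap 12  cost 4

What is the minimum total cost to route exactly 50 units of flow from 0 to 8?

Minimum cost for 50 units: 655

shortest-cost path #1: 0→3→8 push 1 @ unit cost 5 (adds 5)
shortest-cost path #2: 0→1→8 push 14 @ unit cost 12 (adds 168)
shortest-cost path #3: 0→7→8 push 12 @ unit cost 12 (adds 144)
shortest-cost path #4: 0→6→5→8 push 6 @ unit cost 12 (adds 72)
shortest-cost path #5: 0→2→4→8 push 6 @ unit cost 14 (adds 84)
shortest-cost path #6: 0→2→8 push 9 @ unit cost 16 (adds 144)
shortest-cost path #7: 0→7→1→8 push 2 @ unit cost 19 (adds 38)
total cost = 655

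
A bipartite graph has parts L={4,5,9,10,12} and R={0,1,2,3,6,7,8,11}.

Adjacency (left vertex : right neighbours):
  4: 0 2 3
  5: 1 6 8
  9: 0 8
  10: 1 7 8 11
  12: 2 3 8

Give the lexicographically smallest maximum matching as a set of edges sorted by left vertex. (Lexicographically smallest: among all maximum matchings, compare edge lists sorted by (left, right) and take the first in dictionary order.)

Lex-smallest maximum matching: {(4,0), (5,1), (9,8), (10,7), (12,2)}

|M| = 5 (so the lex-smallest maximum matching has 5 edges)
process left vertices in ascending order; for each, take the smallest-labelled available neighbour that still permits 5 edges overall, or leave it unmatched if none does
lex-smallest matching: {4-0, 5-1, 9-8, 10-7, 12-2}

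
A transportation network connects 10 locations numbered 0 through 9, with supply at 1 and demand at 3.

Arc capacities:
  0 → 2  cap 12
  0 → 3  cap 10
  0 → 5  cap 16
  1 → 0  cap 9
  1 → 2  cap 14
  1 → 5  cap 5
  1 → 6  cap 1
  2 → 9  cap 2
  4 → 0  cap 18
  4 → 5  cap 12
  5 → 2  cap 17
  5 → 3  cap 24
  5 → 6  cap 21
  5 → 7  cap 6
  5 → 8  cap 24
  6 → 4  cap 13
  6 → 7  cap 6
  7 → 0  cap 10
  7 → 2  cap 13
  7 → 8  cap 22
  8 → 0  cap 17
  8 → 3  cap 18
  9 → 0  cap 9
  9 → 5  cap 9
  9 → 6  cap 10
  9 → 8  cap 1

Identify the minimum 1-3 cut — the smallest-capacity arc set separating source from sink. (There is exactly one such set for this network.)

Min-cut arcs: {(1,0), (1,5), (1,6), (2,9)} (total capacity 17)

augment #1: 1→0→3 push 9
augment #2: 1→5→3 push 5
augment #3: 1→2→9→0→3 push 1
augment #4: 1→2→9→5→3 push 1
augment #5: 1→6→4→5→3 push 1
max flow = 17; residual-reachable set from 1 gives S-side
cut edges (S→T): {(1,0), (1,5), (1,6), (2,9)} total cap 17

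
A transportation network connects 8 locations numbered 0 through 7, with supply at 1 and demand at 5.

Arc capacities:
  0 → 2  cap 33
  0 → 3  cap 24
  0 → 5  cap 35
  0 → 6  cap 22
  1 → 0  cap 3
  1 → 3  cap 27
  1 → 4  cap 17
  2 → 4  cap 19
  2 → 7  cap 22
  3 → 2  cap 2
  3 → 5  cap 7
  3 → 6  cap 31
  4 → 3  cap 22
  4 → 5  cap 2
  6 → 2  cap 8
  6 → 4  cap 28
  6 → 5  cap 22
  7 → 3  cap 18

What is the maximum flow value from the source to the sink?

augment #1: 1→0→5 bottleneck 3, total now 3
augment #2: 1→3→5 bottleneck 7, total now 10
augment #3: 1→4→5 bottleneck 2, total now 12
augment #4: 1→3→6→5 bottleneck 20, total now 32
augment #5: 1→4→3→6→5 bottleneck 2, total now 34

Maximum flow value: 34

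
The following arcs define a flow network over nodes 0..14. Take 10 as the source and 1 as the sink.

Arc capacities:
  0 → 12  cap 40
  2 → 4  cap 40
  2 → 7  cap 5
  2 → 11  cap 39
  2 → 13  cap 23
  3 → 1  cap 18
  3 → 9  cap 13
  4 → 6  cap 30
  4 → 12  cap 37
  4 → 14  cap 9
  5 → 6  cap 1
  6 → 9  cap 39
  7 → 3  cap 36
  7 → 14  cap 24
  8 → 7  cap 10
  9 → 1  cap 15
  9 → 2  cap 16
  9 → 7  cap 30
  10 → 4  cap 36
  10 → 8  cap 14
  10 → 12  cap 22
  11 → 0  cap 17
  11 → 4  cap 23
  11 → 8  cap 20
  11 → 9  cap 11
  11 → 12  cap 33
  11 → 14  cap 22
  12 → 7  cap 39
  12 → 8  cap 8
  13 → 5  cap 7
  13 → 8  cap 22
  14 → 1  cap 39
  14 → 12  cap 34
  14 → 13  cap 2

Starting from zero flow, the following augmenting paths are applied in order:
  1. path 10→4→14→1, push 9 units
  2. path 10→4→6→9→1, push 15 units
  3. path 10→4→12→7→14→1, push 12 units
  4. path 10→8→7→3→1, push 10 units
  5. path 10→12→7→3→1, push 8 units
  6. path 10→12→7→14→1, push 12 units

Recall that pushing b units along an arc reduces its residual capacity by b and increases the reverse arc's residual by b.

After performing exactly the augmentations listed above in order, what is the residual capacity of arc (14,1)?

after path 1 (10→4→14→1, push 9): res(14,1)=30
after path 2 (10→4→6→9→1, push 15): res(14,1)=30
after path 3 (10→4→12→7→14→1, push 12): res(14,1)=18
after path 4 (10→8→7→3→1, push 10): res(14,1)=18
after path 5 (10→12→7→3→1, push 8): res(14,1)=18
after path 6 (10→12→7→14→1, push 12): res(14,1)=6

Residual capacity of (14,1): 6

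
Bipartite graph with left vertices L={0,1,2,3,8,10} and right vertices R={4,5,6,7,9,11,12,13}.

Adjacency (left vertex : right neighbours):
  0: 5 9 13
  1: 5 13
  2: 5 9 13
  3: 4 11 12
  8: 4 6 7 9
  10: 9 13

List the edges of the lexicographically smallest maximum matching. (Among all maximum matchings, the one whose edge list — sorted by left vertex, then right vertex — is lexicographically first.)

Lex-smallest maximum matching: {(0,5), (1,13), (2,9), (3,4), (8,6)}

|M| = 5 (so the lex-smallest maximum matching has 5 edges)
process left vertices in ascending order; for each, take the smallest-labelled available neighbour that still permits 5 edges overall, or leave it unmatched if none does
lex-smallest matching: {0-5, 1-13, 2-9, 3-4, 8-6}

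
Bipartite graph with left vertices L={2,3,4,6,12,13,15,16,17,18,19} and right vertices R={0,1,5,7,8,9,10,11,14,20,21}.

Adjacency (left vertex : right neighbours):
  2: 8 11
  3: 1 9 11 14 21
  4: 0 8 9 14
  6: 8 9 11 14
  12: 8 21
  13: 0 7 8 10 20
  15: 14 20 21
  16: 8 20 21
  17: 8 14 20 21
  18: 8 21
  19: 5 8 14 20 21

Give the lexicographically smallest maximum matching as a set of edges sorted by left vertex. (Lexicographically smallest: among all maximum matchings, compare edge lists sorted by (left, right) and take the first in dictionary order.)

|M| = 10 (so the lex-smallest maximum matching has 10 edges)
process left vertices in ascending order; for each, take the smallest-labelled available neighbour that still permits 10 edges overall, or leave it unmatched if none does
lex-smallest matching: {2-11, 3-1, 4-0, 6-9, 12-8, 13-7, 15-14, 16-20, 17-21, 19-5}

Lex-smallest maximum matching: {(2,11), (3,1), (4,0), (6,9), (12,8), (13,7), (15,14), (16,20), (17,21), (19,5)}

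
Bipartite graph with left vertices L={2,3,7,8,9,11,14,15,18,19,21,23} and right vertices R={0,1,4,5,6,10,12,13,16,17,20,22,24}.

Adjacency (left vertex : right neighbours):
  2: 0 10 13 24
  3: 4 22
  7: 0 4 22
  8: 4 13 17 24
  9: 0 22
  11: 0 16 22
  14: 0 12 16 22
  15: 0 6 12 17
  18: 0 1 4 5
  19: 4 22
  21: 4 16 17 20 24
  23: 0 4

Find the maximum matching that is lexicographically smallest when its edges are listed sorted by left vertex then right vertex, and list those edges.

|M| = 10 (so the lex-smallest maximum matching has 10 edges)
process left vertices in ascending order; for each, take the smallest-labelled available neighbour that still permits 10 edges overall, or leave it unmatched if none does
lex-smallest matching: {2-10, 3-4, 7-0, 8-13, 9-22, 11-16, 14-12, 15-6, 18-1, 21-17}

Lex-smallest maximum matching: {(2,10), (3,4), (7,0), (8,13), (9,22), (11,16), (14,12), (15,6), (18,1), (21,17)}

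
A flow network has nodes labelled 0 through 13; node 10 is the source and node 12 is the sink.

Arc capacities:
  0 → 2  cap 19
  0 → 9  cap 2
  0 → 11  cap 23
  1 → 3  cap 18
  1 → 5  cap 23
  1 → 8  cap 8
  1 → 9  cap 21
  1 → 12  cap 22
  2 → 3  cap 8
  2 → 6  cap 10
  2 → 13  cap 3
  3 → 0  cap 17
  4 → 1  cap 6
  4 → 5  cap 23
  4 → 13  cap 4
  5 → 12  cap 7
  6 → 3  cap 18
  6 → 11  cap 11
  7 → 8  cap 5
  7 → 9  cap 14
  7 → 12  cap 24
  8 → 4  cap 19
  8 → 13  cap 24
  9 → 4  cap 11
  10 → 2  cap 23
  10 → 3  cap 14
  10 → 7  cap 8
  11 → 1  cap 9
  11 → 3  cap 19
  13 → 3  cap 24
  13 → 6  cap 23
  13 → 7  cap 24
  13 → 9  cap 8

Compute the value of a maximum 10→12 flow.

augment #1: 10→7→12 bottleneck 8, total now 8
augment #2: 10→2→13→7→12 bottleneck 3, total now 11
augment #3: 10→2→6→11→1→12 bottleneck 9, total now 20
augment #4: 10→3→0→9→4→1→12 bottleneck 2, total now 22

Maximum flow value: 22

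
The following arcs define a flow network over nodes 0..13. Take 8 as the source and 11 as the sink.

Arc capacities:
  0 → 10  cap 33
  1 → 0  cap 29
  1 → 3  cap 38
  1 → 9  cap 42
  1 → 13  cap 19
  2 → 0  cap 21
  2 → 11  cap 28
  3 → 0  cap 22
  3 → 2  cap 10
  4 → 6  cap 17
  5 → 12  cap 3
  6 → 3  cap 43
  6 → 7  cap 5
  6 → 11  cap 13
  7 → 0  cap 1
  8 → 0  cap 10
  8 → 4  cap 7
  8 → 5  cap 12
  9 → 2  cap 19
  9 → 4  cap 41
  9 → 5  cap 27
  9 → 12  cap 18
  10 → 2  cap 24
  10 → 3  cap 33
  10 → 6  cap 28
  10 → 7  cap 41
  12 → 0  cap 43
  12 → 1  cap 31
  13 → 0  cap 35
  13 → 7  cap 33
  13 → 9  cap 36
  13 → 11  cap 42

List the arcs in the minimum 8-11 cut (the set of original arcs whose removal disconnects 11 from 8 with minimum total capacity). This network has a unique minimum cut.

Min-cut arcs: {(5,12), (8,0), (8,4)} (total capacity 20)

augment #1: 8→4→6→11 push 7
augment #2: 8→0→10→2→11 push 10
augment #3: 8→5→12→1→13→11 push 3
max flow = 20; residual-reachable set from 8 gives S-side
cut edges (S→T): {(5,12), (8,0), (8,4)} total cap 20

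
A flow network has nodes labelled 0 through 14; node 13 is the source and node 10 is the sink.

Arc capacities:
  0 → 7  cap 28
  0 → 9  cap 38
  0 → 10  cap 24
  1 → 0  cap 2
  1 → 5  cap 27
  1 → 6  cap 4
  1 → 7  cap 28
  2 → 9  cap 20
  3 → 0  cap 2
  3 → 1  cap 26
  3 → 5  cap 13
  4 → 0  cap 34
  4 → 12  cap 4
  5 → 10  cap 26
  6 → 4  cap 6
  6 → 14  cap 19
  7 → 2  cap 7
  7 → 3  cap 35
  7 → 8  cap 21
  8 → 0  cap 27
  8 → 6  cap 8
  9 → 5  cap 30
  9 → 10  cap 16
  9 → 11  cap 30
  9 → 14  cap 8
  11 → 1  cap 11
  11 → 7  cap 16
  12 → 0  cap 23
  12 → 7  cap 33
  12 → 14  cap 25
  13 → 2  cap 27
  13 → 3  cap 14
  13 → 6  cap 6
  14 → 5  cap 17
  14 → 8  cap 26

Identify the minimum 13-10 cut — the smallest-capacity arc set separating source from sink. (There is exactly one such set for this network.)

augment #1: 13→2→9→10 push 16
augment #2: 13→3→0→10 push 2
augment #3: 13→3→5→10 push 12
augment #4: 13→2→9→5→10 push 4
augment #5: 13→6→4→0→10 push 6
max flow = 40; residual-reachable set from 13 gives S-side
cut edges (S→T): {(2,9), (13,3), (13,6)} total cap 40

Min-cut arcs: {(2,9), (13,3), (13,6)} (total capacity 40)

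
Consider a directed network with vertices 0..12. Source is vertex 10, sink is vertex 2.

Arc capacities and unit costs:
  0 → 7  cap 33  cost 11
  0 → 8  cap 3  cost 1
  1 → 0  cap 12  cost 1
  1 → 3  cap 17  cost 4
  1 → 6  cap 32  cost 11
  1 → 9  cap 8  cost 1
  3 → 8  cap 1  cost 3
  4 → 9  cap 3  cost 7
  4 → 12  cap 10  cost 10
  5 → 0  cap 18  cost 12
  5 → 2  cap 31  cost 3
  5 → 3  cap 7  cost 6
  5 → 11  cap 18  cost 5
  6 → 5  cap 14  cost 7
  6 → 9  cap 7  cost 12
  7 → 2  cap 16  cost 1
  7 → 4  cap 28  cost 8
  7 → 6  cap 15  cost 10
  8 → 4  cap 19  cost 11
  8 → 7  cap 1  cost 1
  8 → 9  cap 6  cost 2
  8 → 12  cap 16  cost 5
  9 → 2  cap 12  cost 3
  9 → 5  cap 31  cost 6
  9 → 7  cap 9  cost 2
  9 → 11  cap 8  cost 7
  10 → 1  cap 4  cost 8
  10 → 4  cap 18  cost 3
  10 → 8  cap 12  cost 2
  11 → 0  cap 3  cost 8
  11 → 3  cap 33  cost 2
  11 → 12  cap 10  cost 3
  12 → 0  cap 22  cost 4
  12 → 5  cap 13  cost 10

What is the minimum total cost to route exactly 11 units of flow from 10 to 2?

shortest-cost path #1: 10→8→7→2 push 1 @ unit cost 4 (adds 4)
shortest-cost path #2: 10→8→9→2 push 6 @ unit cost 7 (adds 42)
shortest-cost path #3: 10→1→9→2 push 4 @ unit cost 12 (adds 48)
total cost = 94

Minimum cost for 11 units: 94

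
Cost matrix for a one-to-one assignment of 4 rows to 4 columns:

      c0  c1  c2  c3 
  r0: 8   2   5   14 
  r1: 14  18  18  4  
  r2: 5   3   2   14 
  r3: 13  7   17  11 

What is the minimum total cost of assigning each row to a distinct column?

one of 3 optimal assignments: row0→col0 (cost 8), row1→col3 (cost 4), row2→col2 (cost 2), row3→col1 (cost 7)
total = 8 + 4 + 2 + 7 = 21

Minimum assignment cost: 21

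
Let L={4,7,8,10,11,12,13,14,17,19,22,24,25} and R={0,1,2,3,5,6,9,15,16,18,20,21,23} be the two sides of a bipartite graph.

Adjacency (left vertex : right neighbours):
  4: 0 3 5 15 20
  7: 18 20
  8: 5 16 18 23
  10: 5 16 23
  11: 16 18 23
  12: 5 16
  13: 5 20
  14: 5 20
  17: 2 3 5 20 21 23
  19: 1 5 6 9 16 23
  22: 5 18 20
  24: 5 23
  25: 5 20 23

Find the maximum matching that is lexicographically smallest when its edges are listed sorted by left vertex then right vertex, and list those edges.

|M| = 8 (so the lex-smallest maximum matching has 8 edges)
process left vertices in ascending order; for each, take the smallest-labelled available neighbour that still permits 8 edges overall, or leave it unmatched if none does
lex-smallest matching: {4-0, 7-18, 8-5, 10-16, 11-23, 13-20, 17-2, 19-1}

Lex-smallest maximum matching: {(4,0), (7,18), (8,5), (10,16), (11,23), (13,20), (17,2), (19,1)}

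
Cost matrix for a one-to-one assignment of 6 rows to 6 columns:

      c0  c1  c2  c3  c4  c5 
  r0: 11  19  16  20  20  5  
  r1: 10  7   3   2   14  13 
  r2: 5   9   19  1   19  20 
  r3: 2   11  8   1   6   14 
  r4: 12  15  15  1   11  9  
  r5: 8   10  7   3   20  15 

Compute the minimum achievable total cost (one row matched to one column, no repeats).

optimal assignment: row0→col5 (cost 5), row1→col2 (cost 3), row2→col0 (cost 5), row3→col4 (cost 6), row4→col3 (cost 1), row5→col1 (cost 10)
total = 5 + 3 + 5 + 6 + 1 + 10 = 30

Minimum assignment cost: 30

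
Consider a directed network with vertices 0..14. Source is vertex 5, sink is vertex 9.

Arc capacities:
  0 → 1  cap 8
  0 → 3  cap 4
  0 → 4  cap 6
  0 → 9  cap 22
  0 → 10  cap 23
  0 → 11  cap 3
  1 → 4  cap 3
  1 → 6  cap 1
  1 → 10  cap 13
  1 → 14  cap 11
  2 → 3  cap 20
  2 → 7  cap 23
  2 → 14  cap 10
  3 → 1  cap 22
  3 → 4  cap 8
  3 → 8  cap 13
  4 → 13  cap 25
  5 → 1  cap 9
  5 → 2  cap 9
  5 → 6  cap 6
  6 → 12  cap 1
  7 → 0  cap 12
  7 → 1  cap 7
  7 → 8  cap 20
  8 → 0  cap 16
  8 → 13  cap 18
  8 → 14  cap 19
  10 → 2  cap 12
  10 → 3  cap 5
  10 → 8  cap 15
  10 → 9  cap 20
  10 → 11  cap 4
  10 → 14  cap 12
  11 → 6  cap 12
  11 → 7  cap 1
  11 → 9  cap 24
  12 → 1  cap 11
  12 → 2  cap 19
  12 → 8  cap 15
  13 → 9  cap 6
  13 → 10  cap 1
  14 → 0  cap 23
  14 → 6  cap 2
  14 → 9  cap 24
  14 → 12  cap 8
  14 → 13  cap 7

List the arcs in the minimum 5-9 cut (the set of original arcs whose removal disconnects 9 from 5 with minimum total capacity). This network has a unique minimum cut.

augment #1: 5→1→10→9 push 9
augment #2: 5→2→14→9 push 9
augment #3: 5→6→12→1→10→9 push 1
max flow = 19; residual-reachable set from 5 gives S-side
cut edges (S→T): {(5,1), (5,2), (6,12)} total cap 19

Min-cut arcs: {(5,1), (5,2), (6,12)} (total capacity 19)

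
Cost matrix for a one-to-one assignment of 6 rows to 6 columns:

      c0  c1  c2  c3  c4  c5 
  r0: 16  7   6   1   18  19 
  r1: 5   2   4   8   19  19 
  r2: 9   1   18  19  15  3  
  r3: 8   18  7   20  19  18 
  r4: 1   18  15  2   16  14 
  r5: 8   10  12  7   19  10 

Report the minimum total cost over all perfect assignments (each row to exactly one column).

Minimum assignment cost: 33

optimal assignment: row0→col3 (cost 1), row1→col1 (cost 2), row2→col5 (cost 3), row3→col2 (cost 7), row4→col0 (cost 1), row5→col4 (cost 19)
total = 1 + 2 + 3 + 7 + 1 + 19 = 33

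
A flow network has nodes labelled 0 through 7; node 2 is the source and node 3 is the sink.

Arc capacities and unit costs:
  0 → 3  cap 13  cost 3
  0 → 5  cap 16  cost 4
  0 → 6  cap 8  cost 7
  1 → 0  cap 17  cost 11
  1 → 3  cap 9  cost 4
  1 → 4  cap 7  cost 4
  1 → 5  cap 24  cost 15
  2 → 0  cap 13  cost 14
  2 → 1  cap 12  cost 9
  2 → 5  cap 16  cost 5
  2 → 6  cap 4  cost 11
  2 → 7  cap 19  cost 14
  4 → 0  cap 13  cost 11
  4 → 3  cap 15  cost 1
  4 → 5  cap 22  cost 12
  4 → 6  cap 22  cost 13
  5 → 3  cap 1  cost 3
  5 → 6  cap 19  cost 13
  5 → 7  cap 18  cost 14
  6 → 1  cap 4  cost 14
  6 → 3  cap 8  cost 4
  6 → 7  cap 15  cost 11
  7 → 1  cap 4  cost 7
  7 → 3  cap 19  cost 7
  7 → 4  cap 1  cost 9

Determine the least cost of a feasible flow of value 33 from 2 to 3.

Minimum cost for 33 units: 511

shortest-cost path #1: 2→5→3 push 1 @ unit cost 8 (adds 8)
shortest-cost path #2: 2→1→3 push 9 @ unit cost 13 (adds 117)
shortest-cost path #3: 2→1→4→3 push 3 @ unit cost 14 (adds 42)
shortest-cost path #4: 2→6→3 push 4 @ unit cost 15 (adds 60)
shortest-cost path #5: 2→0→3 push 13 @ unit cost 17 (adds 221)
shortest-cost path #6: 2→7→3 push 3 @ unit cost 21 (adds 63)
total cost = 511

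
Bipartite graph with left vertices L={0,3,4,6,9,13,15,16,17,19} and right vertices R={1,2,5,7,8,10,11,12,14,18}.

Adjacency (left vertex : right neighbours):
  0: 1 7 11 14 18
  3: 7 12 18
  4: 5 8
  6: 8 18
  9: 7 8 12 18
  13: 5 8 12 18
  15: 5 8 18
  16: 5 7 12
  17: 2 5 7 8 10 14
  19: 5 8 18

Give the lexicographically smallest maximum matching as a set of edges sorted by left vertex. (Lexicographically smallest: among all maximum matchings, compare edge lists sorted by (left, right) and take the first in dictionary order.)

Lex-smallest maximum matching: {(0,1), (3,7), (4,5), (6,8), (9,12), (13,18), (17,2)}

|M| = 7 (so the lex-smallest maximum matching has 7 edges)
process left vertices in ascending order; for each, take the smallest-labelled available neighbour that still permits 7 edges overall, or leave it unmatched if none does
lex-smallest matching: {0-1, 3-7, 4-5, 6-8, 9-12, 13-18, 17-2}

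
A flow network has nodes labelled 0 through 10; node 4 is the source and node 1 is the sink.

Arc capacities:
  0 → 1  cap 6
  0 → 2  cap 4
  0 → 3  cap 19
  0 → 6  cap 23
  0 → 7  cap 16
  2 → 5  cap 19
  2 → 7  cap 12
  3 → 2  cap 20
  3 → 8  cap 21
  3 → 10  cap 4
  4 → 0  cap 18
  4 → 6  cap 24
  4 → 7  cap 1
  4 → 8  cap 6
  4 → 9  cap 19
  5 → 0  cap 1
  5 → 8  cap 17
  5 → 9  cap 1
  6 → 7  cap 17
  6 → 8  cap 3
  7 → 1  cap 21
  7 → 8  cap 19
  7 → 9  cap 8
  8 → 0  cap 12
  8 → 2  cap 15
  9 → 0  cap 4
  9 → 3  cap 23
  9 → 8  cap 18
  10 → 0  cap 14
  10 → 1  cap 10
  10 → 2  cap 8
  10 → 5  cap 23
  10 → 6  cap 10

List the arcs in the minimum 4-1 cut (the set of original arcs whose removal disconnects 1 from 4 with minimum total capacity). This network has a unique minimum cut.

Min-cut arcs: {(0,1), (3,10), (7,1)} (total capacity 31)

augment #1: 4→0→1 push 6
augment #2: 4→7→1 push 1
augment #3: 4→0→7→1 push 12
augment #4: 4→6→7→1 push 8
augment #5: 4→9→3→10→1 push 4
max flow = 31; residual-reachable set from 4 gives S-side
cut edges (S→T): {(0,1), (3,10), (7,1)} total cap 31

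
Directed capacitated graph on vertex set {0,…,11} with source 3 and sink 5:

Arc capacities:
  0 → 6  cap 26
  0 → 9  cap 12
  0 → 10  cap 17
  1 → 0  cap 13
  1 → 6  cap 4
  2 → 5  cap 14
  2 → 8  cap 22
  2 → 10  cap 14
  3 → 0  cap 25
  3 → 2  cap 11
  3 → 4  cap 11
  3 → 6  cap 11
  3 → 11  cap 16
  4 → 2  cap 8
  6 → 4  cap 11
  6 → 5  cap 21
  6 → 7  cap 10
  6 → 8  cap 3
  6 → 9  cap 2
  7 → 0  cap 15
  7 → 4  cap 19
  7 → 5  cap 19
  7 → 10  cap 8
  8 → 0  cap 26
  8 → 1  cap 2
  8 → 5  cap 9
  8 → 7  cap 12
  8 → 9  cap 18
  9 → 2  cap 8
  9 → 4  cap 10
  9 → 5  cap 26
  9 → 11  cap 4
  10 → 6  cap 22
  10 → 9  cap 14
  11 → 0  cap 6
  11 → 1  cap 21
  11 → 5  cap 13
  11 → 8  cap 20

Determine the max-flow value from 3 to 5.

augment #1: 3→2→5 bottleneck 11, total now 11
augment #2: 3→6→5 bottleneck 11, total now 22
augment #3: 3→11→5 bottleneck 13, total now 35
augment #4: 3→0→6→5 bottleneck 10, total now 45
augment #5: 3→0→9→5 bottleneck 12, total now 57
augment #6: 3→4→2→5 bottleneck 3, total now 60
augment #7: 3→11→8→5 bottleneck 3, total now 63
augment #8: 3→0→6→7→5 bottleneck 3, total now 66
augment #9: 3→4→2→8→5 bottleneck 5, total now 71

Maximum flow value: 71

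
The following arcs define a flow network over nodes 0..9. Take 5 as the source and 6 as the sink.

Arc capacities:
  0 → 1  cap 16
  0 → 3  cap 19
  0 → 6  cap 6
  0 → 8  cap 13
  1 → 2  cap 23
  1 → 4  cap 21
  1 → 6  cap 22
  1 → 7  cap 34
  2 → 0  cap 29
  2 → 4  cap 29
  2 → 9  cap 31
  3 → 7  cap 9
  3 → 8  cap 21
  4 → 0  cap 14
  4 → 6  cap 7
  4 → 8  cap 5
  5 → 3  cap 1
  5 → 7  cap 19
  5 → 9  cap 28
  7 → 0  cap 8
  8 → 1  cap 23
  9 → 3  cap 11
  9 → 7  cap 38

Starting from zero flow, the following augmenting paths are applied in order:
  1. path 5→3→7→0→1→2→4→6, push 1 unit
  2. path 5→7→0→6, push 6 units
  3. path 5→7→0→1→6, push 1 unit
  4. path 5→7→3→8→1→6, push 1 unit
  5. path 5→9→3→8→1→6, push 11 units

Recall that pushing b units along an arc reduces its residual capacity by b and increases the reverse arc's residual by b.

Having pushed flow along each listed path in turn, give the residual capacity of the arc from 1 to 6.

after path 1 (5→3→7→0→1→2→4→6, push 1): res(1,6)=22
after path 2 (5→7→0→6, push 6): res(1,6)=22
after path 3 (5→7→0→1→6, push 1): res(1,6)=21
after path 4 (5→7→3→8→1→6, push 1): res(1,6)=20
after path 5 (5→9→3→8→1→6, push 11): res(1,6)=9

Residual capacity of (1,6): 9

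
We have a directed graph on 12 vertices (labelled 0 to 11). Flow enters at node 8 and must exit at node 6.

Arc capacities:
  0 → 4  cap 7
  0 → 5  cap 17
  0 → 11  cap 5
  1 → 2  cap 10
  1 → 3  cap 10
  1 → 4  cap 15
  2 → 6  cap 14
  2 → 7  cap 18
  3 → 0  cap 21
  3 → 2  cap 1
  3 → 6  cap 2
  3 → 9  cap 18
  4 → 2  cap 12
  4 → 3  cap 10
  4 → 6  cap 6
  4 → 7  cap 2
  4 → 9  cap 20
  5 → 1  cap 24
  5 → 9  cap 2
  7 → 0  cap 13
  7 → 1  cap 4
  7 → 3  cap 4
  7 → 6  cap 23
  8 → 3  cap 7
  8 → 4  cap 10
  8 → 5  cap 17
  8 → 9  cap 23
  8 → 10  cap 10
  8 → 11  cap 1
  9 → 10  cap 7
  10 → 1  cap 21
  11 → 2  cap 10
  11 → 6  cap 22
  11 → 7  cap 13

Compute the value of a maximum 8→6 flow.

augment #1: 8→3→6 bottleneck 2, total now 2
augment #2: 8→4→6 bottleneck 6, total now 8
augment #3: 8→11→6 bottleneck 1, total now 9
augment #4: 8→3→2→6 bottleneck 1, total now 10
augment #5: 8→4→2→6 bottleneck 4, total now 14
augment #6: 8→3→0→11→6 bottleneck 4, total now 18
augment #7: 8→5→1→2→6 bottleneck 9, total now 27
augment #8: 8→5→1→2→7→6 bottleneck 1, total now 28
augment #9: 8→5→1→4→7→6 bottleneck 2, total now 30
augment #10: 8→5→1→3→0→11→6 bottleneck 1, total now 31
augment #11: 8→5→1→4→2→7→6 bottleneck 4, total now 35
augment #12: 8→10→1→4→2→7→6 bottleneck 4, total now 39

Maximum flow value: 39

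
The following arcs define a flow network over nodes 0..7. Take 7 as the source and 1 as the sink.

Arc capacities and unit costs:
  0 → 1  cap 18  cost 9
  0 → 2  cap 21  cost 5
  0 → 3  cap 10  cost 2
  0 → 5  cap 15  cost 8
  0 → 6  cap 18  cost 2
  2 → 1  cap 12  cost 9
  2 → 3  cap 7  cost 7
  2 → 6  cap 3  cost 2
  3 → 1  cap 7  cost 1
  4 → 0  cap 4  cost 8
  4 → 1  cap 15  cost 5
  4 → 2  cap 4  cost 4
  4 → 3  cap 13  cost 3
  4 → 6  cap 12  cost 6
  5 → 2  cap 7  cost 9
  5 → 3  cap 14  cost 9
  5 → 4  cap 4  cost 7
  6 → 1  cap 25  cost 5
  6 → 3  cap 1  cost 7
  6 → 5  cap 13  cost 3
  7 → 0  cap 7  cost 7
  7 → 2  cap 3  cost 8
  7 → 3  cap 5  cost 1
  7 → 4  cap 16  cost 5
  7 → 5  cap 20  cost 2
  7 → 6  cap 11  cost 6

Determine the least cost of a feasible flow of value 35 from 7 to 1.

Minimum cost for 35 units: 328

shortest-cost path #1: 7→3→1 push 5 @ unit cost 2 (adds 10)
shortest-cost path #2: 7→4→3→1 push 2 @ unit cost 9 (adds 18)
shortest-cost path #3: 7→4→1 push 14 @ unit cost 10 (adds 140)
shortest-cost path #4: 7→0→3→4→1 push 1 @ unit cost 11 (adds 11)
shortest-cost path #5: 7→6→1 push 11 @ unit cost 11 (adds 121)
shortest-cost path #6: 7→0→6→1 push 2 @ unit cost 14 (adds 28)
total cost = 328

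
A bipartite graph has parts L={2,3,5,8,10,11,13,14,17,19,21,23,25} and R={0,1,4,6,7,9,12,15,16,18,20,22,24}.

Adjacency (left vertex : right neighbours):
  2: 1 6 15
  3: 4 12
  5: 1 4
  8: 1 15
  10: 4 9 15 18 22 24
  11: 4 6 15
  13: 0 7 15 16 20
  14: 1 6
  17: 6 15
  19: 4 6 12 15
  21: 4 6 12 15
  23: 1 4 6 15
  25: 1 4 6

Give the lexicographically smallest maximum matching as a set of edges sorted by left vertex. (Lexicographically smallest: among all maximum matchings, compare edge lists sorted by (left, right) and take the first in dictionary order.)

Lex-smallest maximum matching: {(2,1), (3,4), (8,15), (10,9), (11,6), (13,0), (19,12)}

|M| = 7 (so the lex-smallest maximum matching has 7 edges)
process left vertices in ascending order; for each, take the smallest-labelled available neighbour that still permits 7 edges overall, or leave it unmatched if none does
lex-smallest matching: {2-1, 3-4, 8-15, 10-9, 11-6, 13-0, 19-12}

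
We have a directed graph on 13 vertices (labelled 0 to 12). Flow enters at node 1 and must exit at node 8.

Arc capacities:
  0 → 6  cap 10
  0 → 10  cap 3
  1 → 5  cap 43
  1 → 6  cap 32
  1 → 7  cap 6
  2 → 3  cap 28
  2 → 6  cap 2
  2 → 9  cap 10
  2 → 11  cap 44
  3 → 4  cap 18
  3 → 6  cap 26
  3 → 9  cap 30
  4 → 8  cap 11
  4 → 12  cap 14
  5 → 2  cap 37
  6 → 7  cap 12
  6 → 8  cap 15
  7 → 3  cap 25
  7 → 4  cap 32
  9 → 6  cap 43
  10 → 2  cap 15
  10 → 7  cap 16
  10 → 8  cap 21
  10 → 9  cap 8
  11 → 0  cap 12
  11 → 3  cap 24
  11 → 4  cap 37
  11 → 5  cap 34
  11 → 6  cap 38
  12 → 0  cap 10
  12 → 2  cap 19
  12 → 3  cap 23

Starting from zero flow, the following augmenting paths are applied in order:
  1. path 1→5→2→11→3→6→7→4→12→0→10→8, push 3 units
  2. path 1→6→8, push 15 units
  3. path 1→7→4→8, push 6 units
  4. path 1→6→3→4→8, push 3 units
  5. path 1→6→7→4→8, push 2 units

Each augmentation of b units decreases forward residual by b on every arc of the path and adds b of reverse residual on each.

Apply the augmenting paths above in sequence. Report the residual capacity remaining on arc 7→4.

after path 1 (1→5→2→11→3→6→7→4→12→0→10→8, push 3): res(7,4)=29
after path 2 (1→6→8, push 15): res(7,4)=29
after path 3 (1→7→4→8, push 6): res(7,4)=23
after path 4 (1→6→3→4→8, push 3): res(7,4)=23
after path 5 (1→6→7→4→8, push 2): res(7,4)=21

Residual capacity of (7,4): 21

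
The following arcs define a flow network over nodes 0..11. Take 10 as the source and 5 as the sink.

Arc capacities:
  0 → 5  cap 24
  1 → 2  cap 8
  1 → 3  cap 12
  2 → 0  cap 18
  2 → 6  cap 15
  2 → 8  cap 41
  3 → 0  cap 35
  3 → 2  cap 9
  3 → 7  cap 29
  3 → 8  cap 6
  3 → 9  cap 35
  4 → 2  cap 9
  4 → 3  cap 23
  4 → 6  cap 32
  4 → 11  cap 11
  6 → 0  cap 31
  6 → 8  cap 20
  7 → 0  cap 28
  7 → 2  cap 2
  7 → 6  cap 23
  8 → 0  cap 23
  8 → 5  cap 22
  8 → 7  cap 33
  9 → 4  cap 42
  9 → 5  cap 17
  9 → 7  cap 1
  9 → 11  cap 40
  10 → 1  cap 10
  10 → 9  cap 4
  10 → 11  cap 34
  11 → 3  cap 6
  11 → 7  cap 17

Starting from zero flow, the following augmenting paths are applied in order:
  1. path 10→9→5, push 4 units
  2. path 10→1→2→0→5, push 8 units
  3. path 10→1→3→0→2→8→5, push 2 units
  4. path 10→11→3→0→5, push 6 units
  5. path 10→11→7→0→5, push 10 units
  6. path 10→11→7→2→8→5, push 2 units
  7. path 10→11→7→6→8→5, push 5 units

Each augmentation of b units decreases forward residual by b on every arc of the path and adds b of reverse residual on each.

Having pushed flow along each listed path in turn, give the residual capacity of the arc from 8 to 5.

after path 1 (10→9→5, push 4): res(8,5)=22
after path 2 (10→1→2→0→5, push 8): res(8,5)=22
after path 3 (10→1→3→0→2→8→5, push 2): res(8,5)=20
after path 4 (10→11→3→0→5, push 6): res(8,5)=20
after path 5 (10→11→7→0→5, push 10): res(8,5)=20
after path 6 (10→11→7→2→8→5, push 2): res(8,5)=18
after path 7 (10→11→7→6→8→5, push 5): res(8,5)=13

Residual capacity of (8,5): 13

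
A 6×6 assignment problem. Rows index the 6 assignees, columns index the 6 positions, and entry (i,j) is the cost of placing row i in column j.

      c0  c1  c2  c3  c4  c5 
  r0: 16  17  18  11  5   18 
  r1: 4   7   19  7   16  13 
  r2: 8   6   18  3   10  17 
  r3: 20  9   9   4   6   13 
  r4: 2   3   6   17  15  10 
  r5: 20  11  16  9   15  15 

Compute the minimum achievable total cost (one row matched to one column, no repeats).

Minimum assignment cost: 39

optimal assignment: row0→col4 (cost 5), row1→col0 (cost 4), row2→col3 (cost 3), row3→col2 (cost 9), row4→col1 (cost 3), row5→col5 (cost 15)
total = 5 + 4 + 3 + 9 + 3 + 15 = 39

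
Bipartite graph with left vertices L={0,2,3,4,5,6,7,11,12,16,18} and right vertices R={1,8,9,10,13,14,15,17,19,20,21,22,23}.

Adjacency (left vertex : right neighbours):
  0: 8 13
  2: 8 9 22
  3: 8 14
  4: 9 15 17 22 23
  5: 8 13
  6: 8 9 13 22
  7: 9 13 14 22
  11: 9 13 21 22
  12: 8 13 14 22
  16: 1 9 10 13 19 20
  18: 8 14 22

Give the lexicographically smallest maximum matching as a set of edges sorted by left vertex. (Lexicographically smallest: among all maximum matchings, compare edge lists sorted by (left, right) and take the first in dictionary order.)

|M| = 8 (so the lex-smallest maximum matching has 8 edges)
process left vertices in ascending order; for each, take the smallest-labelled available neighbour that still permits 8 edges overall, or leave it unmatched if none does
lex-smallest matching: {0-8, 2-9, 3-14, 4-15, 5-13, 6-22, 11-21, 16-1}

Lex-smallest maximum matching: {(0,8), (2,9), (3,14), (4,15), (5,13), (6,22), (11,21), (16,1)}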